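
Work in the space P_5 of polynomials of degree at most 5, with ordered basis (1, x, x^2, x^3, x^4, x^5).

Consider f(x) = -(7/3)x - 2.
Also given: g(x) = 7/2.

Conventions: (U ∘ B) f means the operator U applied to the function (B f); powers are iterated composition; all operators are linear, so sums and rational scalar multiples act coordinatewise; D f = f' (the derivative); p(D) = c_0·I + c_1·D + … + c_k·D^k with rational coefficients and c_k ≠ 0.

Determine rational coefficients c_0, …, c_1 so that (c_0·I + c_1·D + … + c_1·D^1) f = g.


c_0 = 0, c_1 = -3/2

D^0 f = -(7/3)x - 2
D^1 f = -7/3
matching coefficients of g against c_0 f + c_1 Df + … from the top degree down determines the c_i
solution: c_0 = 0, c_1 = -3/2


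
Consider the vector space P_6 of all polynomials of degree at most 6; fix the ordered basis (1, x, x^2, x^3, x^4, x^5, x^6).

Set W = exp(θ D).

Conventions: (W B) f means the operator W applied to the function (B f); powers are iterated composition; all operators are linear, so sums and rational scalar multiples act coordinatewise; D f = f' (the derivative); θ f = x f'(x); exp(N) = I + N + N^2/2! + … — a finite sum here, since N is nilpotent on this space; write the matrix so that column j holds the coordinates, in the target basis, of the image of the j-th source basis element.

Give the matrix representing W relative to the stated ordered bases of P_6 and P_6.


image of 1: 1
image of x: x
image of x^2: x^2 + 2x
image of x^3: x^3 + 6x^2 + 6x
image of x^4: x^4 + 12x^3 + 36x^2 + 24x
image of x^5: x^5 + 20x^4 + 120x^3 + 240x^2 + 120x
image of x^6: x^6 + 30x^5 + 300x^4 + 1200x^3 + 1800x^2 + 720x
each image's coordinates form column j of the matrix

the matrix is [[1, 0, 0, 0, 0, 0, 0]; [0, 1, 2, 6, 24, 120, 720]; [0, 0, 1, 6, 36, 240, 1800]; [0, 0, 0, 1, 12, 120, 1200]; [0, 0, 0, 0, 1, 20, 300]; [0, 0, 0, 0, 0, 1, 30]; [0, 0, 0, 0, 0, 0, 1]] (rows listed top to bottom)


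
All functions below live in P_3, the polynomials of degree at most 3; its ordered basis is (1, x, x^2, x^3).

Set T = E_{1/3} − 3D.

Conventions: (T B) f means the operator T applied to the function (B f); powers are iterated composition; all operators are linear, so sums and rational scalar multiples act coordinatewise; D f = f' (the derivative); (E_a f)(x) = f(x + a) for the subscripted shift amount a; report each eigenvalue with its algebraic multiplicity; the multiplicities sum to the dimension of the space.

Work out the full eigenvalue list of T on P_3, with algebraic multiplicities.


λ = 1 (multiplicity 4)

image of 1: 1
image of x: x - 8/3
image of x^2: x^2 - (16/3)x + 1/9
image of x^3: x^3 - 8x^2 + (1/3)x + 1/27
the matrix is upper triangular; its diagonal is (1, 1, 1, 1)
for a triangular matrix the eigenvalues are the diagonal entries, with algebraic multiplicity their repetition count


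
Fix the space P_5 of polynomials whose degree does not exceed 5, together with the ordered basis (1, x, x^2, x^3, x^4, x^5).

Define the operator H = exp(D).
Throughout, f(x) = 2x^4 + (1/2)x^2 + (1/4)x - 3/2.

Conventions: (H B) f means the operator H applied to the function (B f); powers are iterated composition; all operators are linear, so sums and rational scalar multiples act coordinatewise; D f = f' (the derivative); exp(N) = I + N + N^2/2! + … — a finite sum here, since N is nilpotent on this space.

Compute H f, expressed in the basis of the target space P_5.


order-1 term: 8x^3 + x + 1/4
order-2 term: 12x^2 + 1/2
order-3 term: 8x
order-4 term: 2
the series for exp(D) f terminates at order 4
exp(D) f = 2x^4 + 8x^3 + (25/2)x^2 + (37/4)x + 5/4

g(x) = 2x^4 + 8x^3 + (25/2)x^2 + (37/4)x + 5/4


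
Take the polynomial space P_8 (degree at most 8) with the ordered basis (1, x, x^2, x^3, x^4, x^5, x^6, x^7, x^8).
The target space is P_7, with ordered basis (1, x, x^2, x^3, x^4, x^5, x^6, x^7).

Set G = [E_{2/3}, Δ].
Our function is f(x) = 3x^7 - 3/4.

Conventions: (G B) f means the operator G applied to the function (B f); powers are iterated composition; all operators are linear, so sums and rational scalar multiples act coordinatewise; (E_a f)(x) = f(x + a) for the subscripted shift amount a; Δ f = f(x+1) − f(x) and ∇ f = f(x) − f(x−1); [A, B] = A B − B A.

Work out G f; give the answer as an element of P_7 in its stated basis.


Δ f = 21x^6 + 63x^5 + 105x^4 + 105x^3 + 63x^2 + 21x + 3
E_{2/3} Δ f = 21x^6 + 147x^5 + 455x^4 + (7105/9)x^3 + (7217/9)x^2 + (12103/27)x + 25999/243
E_{2/3} f = 3x^7 + 14x^6 + 28x^5 + (280/9)x^4 + (560/27)x^3 + (224/27)x^2 + (448/243)x - 1675/2916
Δ E_{2/3} f = 21x^6 + 147x^5 + 455x^4 + (7105/9)x^3 + (7217/9)x^2 + (12103/27)x + 25999/243
[E_{2/3}, Δ] f = 0

the image equals g(x) = 0


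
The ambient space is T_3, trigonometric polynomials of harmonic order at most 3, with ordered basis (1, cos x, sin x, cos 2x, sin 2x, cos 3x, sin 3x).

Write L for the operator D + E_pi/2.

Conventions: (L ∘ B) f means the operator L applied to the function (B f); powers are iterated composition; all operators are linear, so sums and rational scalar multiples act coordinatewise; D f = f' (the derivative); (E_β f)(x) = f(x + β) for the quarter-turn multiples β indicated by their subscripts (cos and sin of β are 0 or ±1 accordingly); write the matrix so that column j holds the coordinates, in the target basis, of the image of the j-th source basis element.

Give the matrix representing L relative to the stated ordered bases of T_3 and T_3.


image of 1: 1
image of cos x: -2sin x
image of sin x: 2cos x
image of cos 2x: -cos 2x - 2sin 2x
image of sin 2x: 2cos 2x - sin 2x
image of cos 3x: -2sin 3x
image of sin 3x: 2cos 3x
each image's coordinates form column j of the matrix

the matrix is [[1, 0, 0, 0, 0, 0, 0]; [0, 0, 2, 0, 0, 0, 0]; [0, -2, 0, 0, 0, 0, 0]; [0, 0, 0, -1, 2, 0, 0]; [0, 0, 0, -2, -1, 0, 0]; [0, 0, 0, 0, 0, 0, 2]; [0, 0, 0, 0, 0, -2, 0]] (rows listed top to bottom)


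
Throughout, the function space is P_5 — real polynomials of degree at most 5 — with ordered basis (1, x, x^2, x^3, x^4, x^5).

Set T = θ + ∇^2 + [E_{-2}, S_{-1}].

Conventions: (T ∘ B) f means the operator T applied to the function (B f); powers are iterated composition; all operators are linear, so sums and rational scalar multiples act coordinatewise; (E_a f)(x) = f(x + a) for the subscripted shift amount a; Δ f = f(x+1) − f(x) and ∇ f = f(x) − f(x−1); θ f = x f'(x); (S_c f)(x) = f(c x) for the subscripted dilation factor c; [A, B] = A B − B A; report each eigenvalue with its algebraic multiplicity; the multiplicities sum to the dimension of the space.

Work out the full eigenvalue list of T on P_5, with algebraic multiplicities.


λ = 0 (multiplicity 1), λ = 1 (multiplicity 1), λ = 2 (multiplicity 1), λ = 3 (multiplicity 1), λ = 4 (multiplicity 1), λ = 5 (multiplicity 1)

image of 1: 0
image of x: x + 4
image of x^2: 2x^2 - 8x + 2
image of x^3: 3x^3 + 12x^2 + 6x + 10
image of x^4: 4x^4 - 16x^3 + 12x^2 - 88x + 14
image of x^5: 5x^5 + 20x^4 + 20x^3 + 100x^2 + 70x + 34
the matrix is upper triangular; its diagonal is (0, 1, 2, 3, 4, 5)
for a triangular matrix the eigenvalues are the diagonal entries, with algebraic multiplicity their repetition count


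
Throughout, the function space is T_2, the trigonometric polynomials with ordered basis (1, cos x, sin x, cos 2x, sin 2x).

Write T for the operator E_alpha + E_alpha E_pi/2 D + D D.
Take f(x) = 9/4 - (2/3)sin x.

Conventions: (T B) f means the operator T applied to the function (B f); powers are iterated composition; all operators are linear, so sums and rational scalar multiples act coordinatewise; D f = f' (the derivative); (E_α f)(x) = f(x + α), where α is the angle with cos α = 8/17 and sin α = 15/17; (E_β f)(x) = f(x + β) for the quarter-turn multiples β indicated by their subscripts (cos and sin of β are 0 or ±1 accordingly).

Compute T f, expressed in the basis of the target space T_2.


E_alpha f = 9/4 - (10/17)cos x - (16/51)sin x
D f = -(2/3)cos x
E_pi/2 D f = (2/3)sin x
E_alpha E_pi/2 D f = (10/17)cos x + (16/51)sin x
D f = -(2/3)cos x
D D f = (2/3)sin x
(E_alpha + E_alpha E_pi/2 D + D D) f = 9/4 + (2/3)sin x

g(x) = 9/4 + (2/3)sin x


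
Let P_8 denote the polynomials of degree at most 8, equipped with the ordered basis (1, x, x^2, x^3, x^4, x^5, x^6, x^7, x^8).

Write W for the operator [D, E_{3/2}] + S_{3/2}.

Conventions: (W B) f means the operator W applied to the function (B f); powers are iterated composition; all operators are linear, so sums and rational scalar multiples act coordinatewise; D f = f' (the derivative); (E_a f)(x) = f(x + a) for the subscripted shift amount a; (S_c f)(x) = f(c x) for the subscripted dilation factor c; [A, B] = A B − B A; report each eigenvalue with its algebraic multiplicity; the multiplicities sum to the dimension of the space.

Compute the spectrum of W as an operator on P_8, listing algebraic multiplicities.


image of 1: 1
image of x: (3/2)x
image of x^2: (9/4)x^2
image of x^3: (27/8)x^3
image of x^4: (81/16)x^4
image of x^5: (243/32)x^5
image of x^6: (729/64)x^6
image of x^7: (2187/128)x^7
image of x^8: (6561/256)x^8
the matrix is upper triangular; its diagonal is (1, 3/2, 9/4, 27/8, 81/16, 243/32, 729/64, 2187/128, 6561/256)
for a triangular matrix the eigenvalues are the diagonal entries, with algebraic multiplicity their repetition count

λ = 1 (multiplicity 1), λ = 3/2 (multiplicity 1), λ = 9/4 (multiplicity 1), λ = 27/8 (multiplicity 1), λ = 81/16 (multiplicity 1), λ = 243/32 (multiplicity 1), λ = 729/64 (multiplicity 1), λ = 2187/128 (multiplicity 1), λ = 6561/256 (multiplicity 1)


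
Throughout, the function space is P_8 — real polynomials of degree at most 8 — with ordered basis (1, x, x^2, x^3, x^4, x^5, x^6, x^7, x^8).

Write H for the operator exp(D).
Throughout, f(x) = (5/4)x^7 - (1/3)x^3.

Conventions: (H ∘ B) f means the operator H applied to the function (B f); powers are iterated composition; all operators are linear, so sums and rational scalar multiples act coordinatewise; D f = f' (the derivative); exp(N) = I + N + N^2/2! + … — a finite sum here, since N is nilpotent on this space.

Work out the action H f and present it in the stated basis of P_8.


order-1 term: (35/4)x^6 - x^2
order-2 term: (105/4)x^5 - x
order-3 term: (175/4)x^4 - 1/3
order-4 term: (175/4)x^3
order-5 term: (105/4)x^2
order-6 term: (35/4)x
order-7 term: 5/4
the series for exp(D) f terminates at order 7
exp(D) f = (5/4)x^7 + (35/4)x^6 + (105/4)x^5 + (175/4)x^4 + (521/12)x^3 + (101/4)x^2 + (31/4)x + 11/12

g(x) = (5/4)x^7 + (35/4)x^6 + (105/4)x^5 + (175/4)x^4 + (521/12)x^3 + (101/4)x^2 + (31/4)x + 11/12


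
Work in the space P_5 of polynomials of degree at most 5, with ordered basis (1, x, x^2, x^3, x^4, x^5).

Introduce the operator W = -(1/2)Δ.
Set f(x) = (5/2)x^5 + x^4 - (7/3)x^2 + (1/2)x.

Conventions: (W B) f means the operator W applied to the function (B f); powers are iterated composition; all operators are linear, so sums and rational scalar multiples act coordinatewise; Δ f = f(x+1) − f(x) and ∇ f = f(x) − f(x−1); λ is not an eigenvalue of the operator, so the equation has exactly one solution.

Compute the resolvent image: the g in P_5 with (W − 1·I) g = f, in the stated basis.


the result is g(x) = -(5/2)x^5 + (21/4)x^4 + 2x^3 - (47/12)x^2 - (23/6)x + 3/2

write g with unknown coordinates in the stated basis and equate coefficients in (W − 1·I) g = f
solving from the highest basis element down gives g = -(5/2)x^5 + (21/4)x^4 + 2x^3 - (47/12)x^2 - (23/6)x + 3/2
check: W g = (25/4)x^4 + 2x^3 - (25/4)x^2 - (10/3)x + 3/2
so W g − 1·g = (5/2)x^5 + x^4 - (7/3)x^2 + (1/2)x = f ✓


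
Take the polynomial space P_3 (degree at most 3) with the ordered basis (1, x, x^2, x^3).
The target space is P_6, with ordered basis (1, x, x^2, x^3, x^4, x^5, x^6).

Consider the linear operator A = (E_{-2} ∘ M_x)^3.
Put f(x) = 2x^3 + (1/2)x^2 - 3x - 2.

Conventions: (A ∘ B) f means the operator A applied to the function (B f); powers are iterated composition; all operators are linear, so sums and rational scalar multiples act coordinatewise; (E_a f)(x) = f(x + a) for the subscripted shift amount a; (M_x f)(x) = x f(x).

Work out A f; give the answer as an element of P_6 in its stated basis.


the result is g(x) = 2x^6 - (119/2)x^5 + 721x^4 - 4540x^3 + 15588x^2 - 27448x + 19104

M_x f = 2x^4 + (1/2)x^3 - 3x^2 - 2x
E_{-2} M_x f = 2x^4 - (31/2)x^3 + 42x^2 - 48x + 20
M_x (E_{-2} ∘ M_x) f = 2x^5 - (31/2)x^4 + 42x^3 - 48x^2 + 20x
E_{-2} M_x (E_{-2} ∘ M_x) f = 2x^5 - (71/2)x^4 + 246x^3 - 832x^2 + 1372x - 880
M_x (E_{-2} ∘ M_x) (E_{-2} ∘ M_x) f = 2x^6 - (71/2)x^5 + 246x^4 - 832x^3 + 1372x^2 - 880x
E_{-2} M_x (E_{-2} ∘ M_x) (E_{-2} ∘ M_x) f = 2x^6 - (119/2)x^5 + 721x^4 - 4540x^3 + 15588x^2 - 27448x + 19104


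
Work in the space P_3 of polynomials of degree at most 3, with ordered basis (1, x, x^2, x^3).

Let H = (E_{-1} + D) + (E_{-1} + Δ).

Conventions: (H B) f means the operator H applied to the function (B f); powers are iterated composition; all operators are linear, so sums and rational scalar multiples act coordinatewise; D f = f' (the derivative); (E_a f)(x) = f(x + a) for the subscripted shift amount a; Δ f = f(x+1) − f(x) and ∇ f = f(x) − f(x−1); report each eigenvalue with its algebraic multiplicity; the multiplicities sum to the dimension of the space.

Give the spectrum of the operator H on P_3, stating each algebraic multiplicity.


image of 1: 2
image of x: 2x
image of x^2: 2x^2 + 3
image of x^3: 2x^3 + 9x - 1
the matrix is upper triangular; its diagonal is (2, 2, 2, 2)
for a triangular matrix the eigenvalues are the diagonal entries, with algebraic multiplicity their repetition count

λ = 2 (multiplicity 4)


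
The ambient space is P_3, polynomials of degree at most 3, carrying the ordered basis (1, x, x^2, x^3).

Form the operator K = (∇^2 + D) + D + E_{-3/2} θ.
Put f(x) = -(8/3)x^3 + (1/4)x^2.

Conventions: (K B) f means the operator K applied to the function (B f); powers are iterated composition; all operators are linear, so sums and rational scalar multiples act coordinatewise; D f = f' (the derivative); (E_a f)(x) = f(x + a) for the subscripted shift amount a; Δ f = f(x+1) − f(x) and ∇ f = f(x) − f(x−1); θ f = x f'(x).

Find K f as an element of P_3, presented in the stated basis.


∇ f = -8x^2 + (17/2)x - 35/12
∇ ∇ f = -16x + 33/2
D f = -8x^2 + (1/2)x
(∇^2 + D) f = -8x^2 - (31/2)x + 33/2
D f = -8x^2 + (1/2)x
θ f = -8x^3 + (1/2)x^2
E_{-3/2} θ f = -8x^3 + (73/2)x^2 - (111/2)x + 225/8
((∇^2 + D) + D + E_{-3/2} θ) f = -8x^3 + (41/2)x^2 - (141/2)x + 357/8

the result is g(x) = -8x^3 + (41/2)x^2 - (141/2)x + 357/8


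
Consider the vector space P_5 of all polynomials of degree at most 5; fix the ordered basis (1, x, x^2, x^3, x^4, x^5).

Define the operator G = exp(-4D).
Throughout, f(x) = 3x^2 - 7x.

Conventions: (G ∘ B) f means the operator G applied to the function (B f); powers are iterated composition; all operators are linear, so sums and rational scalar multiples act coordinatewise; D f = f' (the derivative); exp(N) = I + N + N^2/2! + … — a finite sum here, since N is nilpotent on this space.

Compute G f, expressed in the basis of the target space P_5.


the result is g(x) = 3x^2 - 31x + 76

order-1 term: -24x + 28
order-2 term: 48
the series for exp(-4D) f terminates at order 2
exp(-4D) f = 3x^2 - 31x + 76


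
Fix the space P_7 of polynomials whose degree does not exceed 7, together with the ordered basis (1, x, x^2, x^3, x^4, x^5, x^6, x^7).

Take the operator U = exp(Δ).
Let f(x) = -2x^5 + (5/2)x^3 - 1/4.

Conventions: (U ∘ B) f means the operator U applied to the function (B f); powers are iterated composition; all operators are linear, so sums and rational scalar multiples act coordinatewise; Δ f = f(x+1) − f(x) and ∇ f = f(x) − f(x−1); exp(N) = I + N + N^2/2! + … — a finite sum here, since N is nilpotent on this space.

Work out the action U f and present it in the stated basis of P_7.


the result is g(x) = -2x^5 - 10x^4 - (75/2)x^3 - (185/2)x^2 - 135x - 367/4

order-1 term: -10x^4 - 20x^3 - (25/2)x^2 - (5/2)x + 1/2
order-2 term: -20x^3 - 60x^2 - (125/2)x - 45/2
order-3 term: -20x^2 - 60x - 95/2
order-4 term: -10x - 20
order-5 term: -2
the series for exp(Δ) f terminates at order 5
exp(Δ) f = -2x^5 - 10x^4 - (75/2)x^3 - (185/2)x^2 - 135x - 367/4


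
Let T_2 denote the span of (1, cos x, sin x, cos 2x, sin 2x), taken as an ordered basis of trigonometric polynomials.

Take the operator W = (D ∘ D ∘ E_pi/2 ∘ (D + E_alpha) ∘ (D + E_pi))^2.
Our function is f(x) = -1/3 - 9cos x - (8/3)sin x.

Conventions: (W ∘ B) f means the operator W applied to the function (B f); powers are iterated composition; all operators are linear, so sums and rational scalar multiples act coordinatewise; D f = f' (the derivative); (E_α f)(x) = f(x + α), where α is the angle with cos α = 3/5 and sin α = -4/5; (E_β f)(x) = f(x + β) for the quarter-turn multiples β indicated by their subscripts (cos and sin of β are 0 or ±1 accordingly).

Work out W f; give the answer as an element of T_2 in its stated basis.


the result is g(x) = (196/75)cos x + (176/25)sin x

D f = -(8/3)cos x + 9sin x
E_pi f = -1/3 + 9cos x + (8/3)sin x
(D + E_pi) f = -1/3 + (19/3)cos x + (35/3)sin x
D (D + E_pi) f = (35/3)cos x - (19/3)sin x
E_alpha (D + E_pi) f = -1/3 - (83/15)cos x + (181/15)sin x
(D + E_alpha) (D + E_pi) f = -1/3 + (92/15)cos x + (86/15)sin x
E_pi/2 (D + E_alpha) (D + E_pi) f = -1/3 + (86/15)cos x - (92/15)sin x
D E_pi/2 (D + E_alpha) (D + E_pi) f = -(92/15)cos x - (86/15)sin x
D D E_pi/2 (D + E_alpha) (D + E_pi) f = -(86/15)cos x + (92/15)sin x
D (D ∘ D ∘ E_pi/2 ∘ (D + E_alpha) ∘ (D + E_pi)) f = (92/15)cos x + (86/15)sin x
E_pi (D ∘ D ∘ E_pi/2 ∘ (D + E_alpha) ∘ (D + E_pi)) f = (86/15)cos x - (92/15)sin x
(D + E_pi) (D ∘ D ∘ E_pi/2 ∘ (D + E_alpha) ∘ (D + E_pi)) f = (178/15)cos x - (2/5)sin x
D (D + E_pi) (D ∘ D ∘ E_pi/2 ∘ (D + E_alpha) ∘ (D + E_pi)) f = -(2/5)cos x - (178/15)sin x
E_alpha (D + E_pi) (D ∘ D ∘ E_pi/2 ∘ (D + E_alpha) ∘ (D + E_pi)) f = (186/25)cos x + (694/75)sin x
(D + E_alpha) (D + E_pi) (D ∘ D ∘ E_pi/2 ∘ (D + E_alpha) ∘ (D + E_pi)) f = (176/25)cos x - (196/75)sin x
E_pi/2 (D + E_alpha) (D + E_pi) (D ∘ D ∘ E_pi/2 ∘ (D + E_alpha) ∘ (D + E_pi)) f = -(196/75)cos x - (176/25)sin x
D E_pi/2 (D + E_alpha) (D + E_pi) (D ∘ D ∘ E_pi/2 ∘ (D + E_alpha) ∘ (D + E_pi)) f = -(176/25)cos x + (196/75)sin x
D D E_pi/2 (D + E_alpha) (D + E_pi) (D ∘ D ∘ E_pi/2 ∘ (D + E_alpha) ∘ (D + E_pi)) f = (196/75)cos x + (176/25)sin x


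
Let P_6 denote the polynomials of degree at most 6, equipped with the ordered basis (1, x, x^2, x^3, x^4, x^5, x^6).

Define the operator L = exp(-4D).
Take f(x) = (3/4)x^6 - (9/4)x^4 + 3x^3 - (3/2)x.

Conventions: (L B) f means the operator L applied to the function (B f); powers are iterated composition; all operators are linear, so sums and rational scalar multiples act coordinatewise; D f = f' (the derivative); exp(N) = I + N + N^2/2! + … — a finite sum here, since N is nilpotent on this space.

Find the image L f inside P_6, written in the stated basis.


order-1 term: -18x^5 + 36x^3 - 36x^2 + 6
order-2 term: 180x^4 - 216x^2 + 144x
order-3 term: -960x^3 + 576x - 192
order-4 term: 2880x^2 - 576
order-5 term: -4608x
order-6 term: 3072
the series for exp(-4D) f terminates at order 6
exp(-4D) f = (3/4)x^6 - 18x^5 + (711/4)x^4 - 921x^3 + 2628x^2 - (7779/2)x + 2310

the image equals g(x) = (3/4)x^6 - 18x^5 + (711/4)x^4 - 921x^3 + 2628x^2 - (7779/2)x + 2310


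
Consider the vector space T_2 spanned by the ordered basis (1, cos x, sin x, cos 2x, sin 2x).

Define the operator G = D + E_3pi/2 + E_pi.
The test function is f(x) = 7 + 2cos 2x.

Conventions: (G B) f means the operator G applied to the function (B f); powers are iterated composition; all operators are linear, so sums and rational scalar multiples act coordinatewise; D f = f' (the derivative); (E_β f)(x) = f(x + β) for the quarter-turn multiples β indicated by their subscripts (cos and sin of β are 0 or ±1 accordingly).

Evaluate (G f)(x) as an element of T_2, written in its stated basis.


the image equals g(x) = 14 - 4sin 2x

D f = -4sin 2x
E_3pi/2 f = 7 - 2cos 2x
E_pi f = 7 + 2cos 2x
(D + E_3pi/2 + E_pi) f = 14 - 4sin 2x


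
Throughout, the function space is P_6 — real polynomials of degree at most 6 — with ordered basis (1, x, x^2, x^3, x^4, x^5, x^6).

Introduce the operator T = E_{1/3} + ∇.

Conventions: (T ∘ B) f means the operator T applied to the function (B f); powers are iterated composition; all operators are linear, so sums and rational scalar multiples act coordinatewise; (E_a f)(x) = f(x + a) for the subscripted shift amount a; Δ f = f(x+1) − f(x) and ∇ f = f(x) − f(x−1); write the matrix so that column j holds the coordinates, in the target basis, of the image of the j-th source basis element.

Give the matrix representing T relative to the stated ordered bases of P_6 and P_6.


the matrix is [[1, 4/3, -8/9, 28/27, -80/81, 244/243, -728/729]; [0, 1, 8/3, -8/3, 112/27, -400/81, 488/81]; [0, 0, 1, 4, -16/3, 280/27, -400/27]; [0, 0, 0, 1, 16/3, -80/9, 560/27]; [0, 0, 0, 0, 1, 20/3, -40/3]; [0, 0, 0, 0, 0, 1, 8]; [0, 0, 0, 0, 0, 0, 1]] (rows listed top to bottom)

image of 1: 1
image of x: x + 4/3
image of x^2: x^2 + (8/3)x - 8/9
image of x^3: x^3 + 4x^2 - (8/3)x + 28/27
image of x^4: x^4 + (16/3)x^3 - (16/3)x^2 + (112/27)x - 80/81
image of x^5: x^5 + (20/3)x^4 - (80/9)x^3 + (280/27)x^2 - (400/81)x + 244/243
image of x^6: x^6 + 8x^5 - (40/3)x^4 + (560/27)x^3 - (400/27)x^2 + (488/81)x - 728/729
each image's coordinates form column j of the matrix


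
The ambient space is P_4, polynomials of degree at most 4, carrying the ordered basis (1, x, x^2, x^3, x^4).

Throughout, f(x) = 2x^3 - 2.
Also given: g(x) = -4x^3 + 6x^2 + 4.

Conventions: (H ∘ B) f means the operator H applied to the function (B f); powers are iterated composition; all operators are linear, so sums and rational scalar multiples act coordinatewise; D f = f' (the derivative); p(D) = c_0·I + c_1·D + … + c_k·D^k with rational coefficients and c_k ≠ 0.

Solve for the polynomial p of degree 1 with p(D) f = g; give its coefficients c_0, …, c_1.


D^0 f = 2x^3 - 2
D^1 f = 6x^2
matching coefficients of g against c_0 f + c_1 Df + … from the top degree down determines the c_i
solution: c_0 = -2, c_1 = 1

p(D) = -2·I + D, i.e. c_0 = -2, c_1 = 1


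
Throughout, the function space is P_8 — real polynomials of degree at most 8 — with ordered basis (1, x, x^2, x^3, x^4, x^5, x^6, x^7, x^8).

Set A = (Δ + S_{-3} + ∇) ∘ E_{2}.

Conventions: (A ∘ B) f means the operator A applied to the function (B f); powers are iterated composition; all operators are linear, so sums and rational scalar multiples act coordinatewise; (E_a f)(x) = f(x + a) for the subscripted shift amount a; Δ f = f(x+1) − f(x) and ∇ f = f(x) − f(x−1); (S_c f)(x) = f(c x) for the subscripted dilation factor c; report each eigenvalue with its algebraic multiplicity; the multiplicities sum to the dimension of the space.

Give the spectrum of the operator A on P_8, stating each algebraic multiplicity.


image of 1: 1
image of x: -3x + 4
image of x^2: 9x^2 - 8x + 12
image of x^3: -27x^3 + 60x^2 - 12x + 34
image of x^4: 81x^4 - 208x^3 + 264x^2 + 8x + 96
image of x^5: -243x^5 + 820x^4 - 1000x^3 + 980x^2 + 160x + 274
image of x^6: 729x^6 - 2904x^5 + 4980x^4 - 3800x^3 + 3360x^2 + 876x + 792
image of x^7: -2187x^7 + 10220x^6 - 20244x^5 + 23590x^4 - 12320x^3 + 11130x^2 + 3752x + 2314
image of x^8: 6561x^8 - 34976x^7 + 81872x^6 - 107408x^5 + 96320x^4 - 34832x^3 + 36512x^2 + 14416x + 6816
the matrix is upper triangular; its diagonal is (1, -3, 9, -27, 81, -243, 729, -2187, 6561)
for a triangular matrix the eigenvalues are the diagonal entries, with algebraic multiplicity their repetition count

λ = -2187 (multiplicity 1), λ = -243 (multiplicity 1), λ = -27 (multiplicity 1), λ = -3 (multiplicity 1), λ = 1 (multiplicity 1), λ = 9 (multiplicity 1), λ = 81 (multiplicity 1), λ = 729 (multiplicity 1), λ = 6561 (multiplicity 1)


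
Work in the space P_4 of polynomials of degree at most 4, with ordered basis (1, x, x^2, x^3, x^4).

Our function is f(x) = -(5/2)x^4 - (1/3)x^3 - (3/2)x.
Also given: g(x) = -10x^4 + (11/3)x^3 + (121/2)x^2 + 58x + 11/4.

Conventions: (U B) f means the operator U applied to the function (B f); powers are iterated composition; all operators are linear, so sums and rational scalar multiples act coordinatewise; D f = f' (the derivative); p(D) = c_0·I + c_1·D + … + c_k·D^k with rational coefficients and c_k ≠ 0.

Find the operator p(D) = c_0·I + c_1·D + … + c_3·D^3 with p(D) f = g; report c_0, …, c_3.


p(D) = 4·I − (1/2)·D − 2·D^2 − D^3, i.e. c_0 = 4, c_1 = -1/2, c_2 = -2, c_3 = -1

D^0 f = -(5/2)x^4 - (1/3)x^3 - (3/2)x
D^1 f = -10x^3 - x^2 - 3/2
D^2 f = -30x^2 - 2x
D^3 f = -60x - 2
matching coefficients of g against c_0 f + c_1 Df + … from the top degree down determines the c_i
solution: c_0 = 4, c_1 = -1/2, c_2 = -2, c_3 = -1


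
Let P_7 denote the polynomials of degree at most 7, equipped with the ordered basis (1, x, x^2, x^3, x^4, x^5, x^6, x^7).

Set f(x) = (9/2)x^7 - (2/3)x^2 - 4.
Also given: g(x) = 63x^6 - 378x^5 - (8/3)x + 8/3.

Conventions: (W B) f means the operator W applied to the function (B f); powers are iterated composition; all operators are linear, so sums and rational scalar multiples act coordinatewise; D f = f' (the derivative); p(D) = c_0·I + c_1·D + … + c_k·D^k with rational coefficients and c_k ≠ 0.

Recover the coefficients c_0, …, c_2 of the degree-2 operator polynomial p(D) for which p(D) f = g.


D^0 f = (9/2)x^7 - (2/3)x^2 - 4
D^1 f = (63/2)x^6 - (4/3)x
D^2 f = 189x^5 - 4/3
matching coefficients of g against c_0 f + c_1 Df + … from the top degree down determines the c_i
solution: c_0 = 0, c_1 = 2, c_2 = -2

p(D) = 2·D − 2·D^2, i.e. c_0 = 0, c_1 = 2, c_2 = -2


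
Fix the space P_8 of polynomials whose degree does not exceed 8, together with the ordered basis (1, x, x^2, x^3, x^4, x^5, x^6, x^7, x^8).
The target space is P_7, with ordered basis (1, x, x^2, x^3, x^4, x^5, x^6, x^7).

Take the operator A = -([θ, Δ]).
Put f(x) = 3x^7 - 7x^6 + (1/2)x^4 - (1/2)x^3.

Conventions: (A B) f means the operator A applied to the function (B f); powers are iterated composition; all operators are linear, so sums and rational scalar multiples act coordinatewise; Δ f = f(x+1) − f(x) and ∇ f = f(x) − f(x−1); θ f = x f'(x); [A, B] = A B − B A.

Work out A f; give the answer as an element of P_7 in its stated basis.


g(x) = 21x^6 + 84x^5 + 105x^4 + 2x^3 - (201/2)x^2 - 81x - 41/2

Δ f = 21x^6 + 21x^5 - 33x^3 - (81/2)x^2 - (41/2)x - 4
θ Δ f = 126x^6 + 105x^5 - 99x^3 - 81x^2 - (41/2)x
θ f = 21x^7 - 42x^6 + 2x^4 - (3/2)x^3
Δ θ f = 147x^6 + 189x^5 + 105x^4 - 97x^3 - (363/2)x^2 - (203/2)x - 41/2
[θ, Δ] f = -21x^6 - 84x^5 - 105x^4 - 2x^3 + (201/2)x^2 + 81x + 41/2
(-([θ, Δ])) f = 21x^6 + 84x^5 + 105x^4 + 2x^3 - (201/2)x^2 - 81x - 41/2


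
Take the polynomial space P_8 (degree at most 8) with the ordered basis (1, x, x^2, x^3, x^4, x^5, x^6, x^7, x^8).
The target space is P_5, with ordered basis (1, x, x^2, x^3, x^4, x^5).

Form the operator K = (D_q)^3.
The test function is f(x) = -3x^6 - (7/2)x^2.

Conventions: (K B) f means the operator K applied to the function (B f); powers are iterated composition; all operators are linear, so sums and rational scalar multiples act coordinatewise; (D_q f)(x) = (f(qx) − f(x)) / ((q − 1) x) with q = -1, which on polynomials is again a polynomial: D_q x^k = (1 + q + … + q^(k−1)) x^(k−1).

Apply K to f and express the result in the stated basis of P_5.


D_q f = 0
D_q D_q f = 0
D_q D_q D_q f = 0

the result is g(x) = 0


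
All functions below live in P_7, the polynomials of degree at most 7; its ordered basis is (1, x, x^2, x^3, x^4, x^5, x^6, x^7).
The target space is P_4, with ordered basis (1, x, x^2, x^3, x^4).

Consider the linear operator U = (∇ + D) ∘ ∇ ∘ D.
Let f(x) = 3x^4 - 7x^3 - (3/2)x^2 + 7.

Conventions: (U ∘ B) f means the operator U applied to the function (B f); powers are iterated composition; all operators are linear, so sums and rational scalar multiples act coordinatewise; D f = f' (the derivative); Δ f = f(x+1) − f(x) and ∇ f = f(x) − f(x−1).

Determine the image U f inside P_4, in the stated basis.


D f = 12x^3 - 21x^2 - 3x
∇ D f = 36x^2 - 78x + 30
∇ (∇ ∘ D) f = 72x - 114
D (∇ ∘ D) f = 72x - 78
(∇ + D) (∇ ∘ D) f = 144x - 192

g(x) = 144x - 192


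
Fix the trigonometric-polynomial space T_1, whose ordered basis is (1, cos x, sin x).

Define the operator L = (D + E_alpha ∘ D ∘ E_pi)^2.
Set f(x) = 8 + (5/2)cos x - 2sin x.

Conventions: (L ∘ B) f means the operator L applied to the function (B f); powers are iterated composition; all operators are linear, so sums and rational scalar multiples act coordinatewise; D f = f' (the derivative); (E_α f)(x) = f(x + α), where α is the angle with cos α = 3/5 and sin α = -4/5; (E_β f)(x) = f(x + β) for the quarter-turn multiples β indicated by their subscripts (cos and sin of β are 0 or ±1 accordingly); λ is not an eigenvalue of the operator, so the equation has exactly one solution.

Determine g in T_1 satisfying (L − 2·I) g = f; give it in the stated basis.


the result is g(x) = -4 - (127/68)cos x + (9/17)sin x

write g with unknown coordinates in the stated basis and equate coefficients in (L − 2·I) g = f
solving from the highest basis element down gives g = -4 - (127/68)cos x + (9/17)sin x
check: L g = -(21/17)cos x - (16/17)sin x
so L g − 2·g = 8 + (5/2)cos x - 2sin x = f ✓


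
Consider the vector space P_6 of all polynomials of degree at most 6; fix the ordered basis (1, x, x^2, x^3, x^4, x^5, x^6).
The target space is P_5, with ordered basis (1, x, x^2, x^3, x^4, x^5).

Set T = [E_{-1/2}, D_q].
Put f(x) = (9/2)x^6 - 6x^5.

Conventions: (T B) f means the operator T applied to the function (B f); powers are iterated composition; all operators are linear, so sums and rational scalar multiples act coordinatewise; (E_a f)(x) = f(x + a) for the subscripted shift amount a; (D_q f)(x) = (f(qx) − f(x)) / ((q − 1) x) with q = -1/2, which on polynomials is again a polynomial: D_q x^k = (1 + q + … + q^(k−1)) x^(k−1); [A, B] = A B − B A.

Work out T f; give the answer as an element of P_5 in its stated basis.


the result is g(x) = (243/128)x^4 - (549/128)x^3 + (2511/256)x^2 - (2943/1024)x + 4851/2048

D_q f = (189/64)x^5 - (33/8)x^4
E_{-1/2} D_q f = (189/64)x^5 - (1473/128)x^4 + (2001/128)x^3 - (2529/256)x^2 + (3057/1024)x - 717/2048
E_{-1/2} f = (9/2)x^6 - (39/2)x^5 + (255/8)x^4 - (105/4)x^3 + (375/32)x^2 - (87/32)x + 33/128
D_q E_{-1/2} f = (189/64)x^5 - (429/32)x^4 + (1275/64)x^3 - (315/16)x^2 + (375/64)x - 87/32
[E_{-1/2}, D_q] f = (243/128)x^4 - (549/128)x^3 + (2511/256)x^2 - (2943/1024)x + 4851/2048


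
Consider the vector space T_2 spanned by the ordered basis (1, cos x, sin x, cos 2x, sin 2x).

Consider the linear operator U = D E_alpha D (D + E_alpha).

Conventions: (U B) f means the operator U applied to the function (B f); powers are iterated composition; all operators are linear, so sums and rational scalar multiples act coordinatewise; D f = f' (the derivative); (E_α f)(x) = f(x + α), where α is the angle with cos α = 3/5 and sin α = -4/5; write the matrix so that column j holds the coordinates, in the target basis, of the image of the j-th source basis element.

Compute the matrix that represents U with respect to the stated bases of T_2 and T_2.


the matrix is [[0, 0, 0, 0, 0]; [0, -13/25, 9/25, 0, 0]; [0, -9/25, -13/25, 0, 0]; [0, 0, 0, -2692/625, 56/625]; [0, 0, 0, -56/625, -2692/625]] (rows listed top to bottom)

image of 1: 0
image of cos x: -(13/25)cos x - (9/25)sin x
image of sin x: (9/25)cos x - (13/25)sin x
image of cos 2x: -(2692/625)cos 2x - (56/625)sin 2x
image of sin 2x: (56/625)cos 2x - (2692/625)sin 2x
each image's coordinates form column j of the matrix


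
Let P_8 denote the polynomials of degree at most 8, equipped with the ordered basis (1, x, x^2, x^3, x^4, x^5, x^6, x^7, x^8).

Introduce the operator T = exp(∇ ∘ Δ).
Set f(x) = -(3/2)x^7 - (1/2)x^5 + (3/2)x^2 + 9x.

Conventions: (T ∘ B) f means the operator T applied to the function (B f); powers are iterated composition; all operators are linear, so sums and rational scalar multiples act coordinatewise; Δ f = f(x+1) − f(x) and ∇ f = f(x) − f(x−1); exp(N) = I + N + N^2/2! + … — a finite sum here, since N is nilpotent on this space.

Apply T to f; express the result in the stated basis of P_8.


order-1 term: -63x^5 - 115x^3 - 26x + 3
order-2 term: -630x^3 - 660x
order-3 term: -1260x
the series for exp(∇ ∘ Δ) f terminates at order 3
exp(∇ ∘ Δ) f = -(3/2)x^7 - (127/2)x^5 - 745x^3 + (3/2)x^2 - 1937x + 3

the image equals g(x) = -(3/2)x^7 - (127/2)x^5 - 745x^3 + (3/2)x^2 - 1937x + 3


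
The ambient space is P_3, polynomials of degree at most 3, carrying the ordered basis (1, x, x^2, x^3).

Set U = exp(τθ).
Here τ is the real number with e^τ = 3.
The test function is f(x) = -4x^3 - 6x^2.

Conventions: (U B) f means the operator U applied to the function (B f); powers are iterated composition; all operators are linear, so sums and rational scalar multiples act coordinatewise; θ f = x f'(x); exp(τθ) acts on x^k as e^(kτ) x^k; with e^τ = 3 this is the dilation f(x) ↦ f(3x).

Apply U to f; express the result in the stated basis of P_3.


exp(τθ) x^k = e^(kτ) x^k; with e^τ = 3 this sends x^k to 3^k x^k
x^2 ↦ 9 x^2
x^3 ↦ 27 x^3
applying this coordinatewise to f: exp(τθ) f = -108x^3 - 54x^2

the result is g(x) = -108x^3 - 54x^2


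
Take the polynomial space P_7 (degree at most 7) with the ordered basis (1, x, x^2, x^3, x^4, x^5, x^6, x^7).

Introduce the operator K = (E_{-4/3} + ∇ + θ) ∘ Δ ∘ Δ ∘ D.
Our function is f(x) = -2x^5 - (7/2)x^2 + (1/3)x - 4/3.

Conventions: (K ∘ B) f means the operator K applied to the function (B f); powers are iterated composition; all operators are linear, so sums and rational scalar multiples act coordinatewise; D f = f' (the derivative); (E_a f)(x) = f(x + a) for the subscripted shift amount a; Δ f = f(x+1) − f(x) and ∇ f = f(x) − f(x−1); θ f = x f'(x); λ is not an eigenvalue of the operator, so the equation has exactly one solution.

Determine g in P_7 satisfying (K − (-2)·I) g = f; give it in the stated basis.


the result is g(x) = -x^5 + (353/4)x^2 + (601/6)x + 113/3

write g with unknown coordinates in the stated basis and equate coefficients in (K − (-2)·I) g = f
solving from the highest basis element down gives g = -x^5 + (353/4)x^2 + (601/6)x + 113/3
check: K g = -180x^2 - 200x - 230/3
so K g − (-2)·g = -2x^5 - (7/2)x^2 + (1/3)x - 4/3 = f ✓


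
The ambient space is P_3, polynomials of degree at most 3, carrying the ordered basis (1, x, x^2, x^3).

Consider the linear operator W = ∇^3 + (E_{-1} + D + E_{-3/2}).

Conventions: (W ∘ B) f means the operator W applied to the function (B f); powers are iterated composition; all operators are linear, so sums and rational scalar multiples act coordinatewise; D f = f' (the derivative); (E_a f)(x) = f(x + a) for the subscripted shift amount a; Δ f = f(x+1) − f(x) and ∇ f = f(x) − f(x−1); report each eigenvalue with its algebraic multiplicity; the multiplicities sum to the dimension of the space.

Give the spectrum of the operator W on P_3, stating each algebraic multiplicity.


image of 1: 2
image of x: 2x - 3/2
image of x^2: 2x^2 - 3x + 13/4
image of x^3: 2x^3 - (9/2)x^2 + (39/4)x + 13/8
the matrix is upper triangular; its diagonal is (2, 2, 2, 2)
for a triangular matrix the eigenvalues are the diagonal entries, with algebraic multiplicity their repetition count

λ = 2 (multiplicity 4)


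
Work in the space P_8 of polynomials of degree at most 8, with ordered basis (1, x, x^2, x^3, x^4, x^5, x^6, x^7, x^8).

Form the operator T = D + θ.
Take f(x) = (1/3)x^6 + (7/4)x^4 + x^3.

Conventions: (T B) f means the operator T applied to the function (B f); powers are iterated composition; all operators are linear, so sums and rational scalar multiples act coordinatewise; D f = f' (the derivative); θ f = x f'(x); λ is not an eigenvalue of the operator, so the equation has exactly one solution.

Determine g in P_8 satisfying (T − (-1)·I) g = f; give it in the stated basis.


the image equals g(x) = (1/21)x^6 - (1/21)x^5 + (167/420)x^4 - (31/210)x^3 + (31/210)x^2 - (31/210)x + 31/210

write g with unknown coordinates in the stated basis and equate coefficients in (T − (-1)·I) g = f
solving from the highest basis element down gives g = (1/21)x^6 - (1/21)x^5 + (167/420)x^4 - (31/210)x^3 + (31/210)x^2 - (31/210)x + 31/210
check: T g = (2/7)x^6 + (1/21)x^5 + (142/105)x^4 + (241/210)x^3 - (31/210)x^2 + (31/210)x - 31/210
so T g − (-1)·g = (1/3)x^6 + (7/4)x^4 + x^3 = f ✓


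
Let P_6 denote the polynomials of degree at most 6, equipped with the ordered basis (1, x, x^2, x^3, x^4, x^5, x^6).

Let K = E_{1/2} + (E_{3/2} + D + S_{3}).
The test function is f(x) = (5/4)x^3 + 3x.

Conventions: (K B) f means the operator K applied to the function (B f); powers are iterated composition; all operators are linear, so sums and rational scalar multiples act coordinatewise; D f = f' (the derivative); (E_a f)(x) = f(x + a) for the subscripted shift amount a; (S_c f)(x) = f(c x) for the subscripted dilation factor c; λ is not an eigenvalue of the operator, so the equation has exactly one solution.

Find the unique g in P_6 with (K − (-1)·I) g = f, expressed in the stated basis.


the image equals g(x) = (1/24)x^3 - (1/32)x^2 + (23/48)x - 289/768

write g with unknown coordinates in the stated basis and equate coefficients in (K − (-1)·I) g = f
solving from the highest basis element down gives g = (1/24)x^3 - (1/32)x^2 + (23/48)x - 289/768
check: K g = (29/24)x^3 + (1/32)x^2 + (121/48)x + 289/768
so K g − (-1)·g = (5/4)x^3 + 3x = f ✓


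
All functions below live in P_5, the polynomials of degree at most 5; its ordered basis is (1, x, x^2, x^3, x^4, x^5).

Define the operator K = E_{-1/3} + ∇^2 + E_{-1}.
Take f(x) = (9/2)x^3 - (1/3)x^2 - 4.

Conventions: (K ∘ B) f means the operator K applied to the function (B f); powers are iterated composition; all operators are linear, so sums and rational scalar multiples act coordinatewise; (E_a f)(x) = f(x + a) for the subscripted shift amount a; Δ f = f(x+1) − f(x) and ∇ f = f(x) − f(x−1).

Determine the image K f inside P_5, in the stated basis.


the image equals g(x) = 9x^3 - (56/3)x^2 + (386/9)x - 1099/27

E_{-1/3} f = (9/2)x^3 - (29/6)x^2 + (31/18)x - 227/54
∇ f = (27/2)x^2 - (85/6)x + 29/6
∇ ∇ f = 27x - 83/3
E_{-1} f = (9/2)x^3 - (83/6)x^2 + (85/6)x - 53/6
(E_{-1/3} + ∇^2 + E_{-1}) f = 9x^3 - (56/3)x^2 + (386/9)x - 1099/27


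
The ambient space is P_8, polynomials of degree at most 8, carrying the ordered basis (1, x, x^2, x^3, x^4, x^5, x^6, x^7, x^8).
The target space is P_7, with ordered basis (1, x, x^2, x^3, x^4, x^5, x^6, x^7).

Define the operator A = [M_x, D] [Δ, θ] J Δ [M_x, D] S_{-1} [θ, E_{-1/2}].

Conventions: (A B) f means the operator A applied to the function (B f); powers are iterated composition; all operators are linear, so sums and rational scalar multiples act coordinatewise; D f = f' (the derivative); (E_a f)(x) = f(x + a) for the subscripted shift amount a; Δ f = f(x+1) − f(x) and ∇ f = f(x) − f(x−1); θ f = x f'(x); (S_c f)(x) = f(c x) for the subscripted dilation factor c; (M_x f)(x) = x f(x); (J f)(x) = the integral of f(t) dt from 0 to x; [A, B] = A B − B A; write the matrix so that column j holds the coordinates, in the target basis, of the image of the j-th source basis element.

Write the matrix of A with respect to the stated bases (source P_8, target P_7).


image of 1: 0
image of x: 0
image of x^2: -1
image of x^3: 3x + 6
image of x^4: -6x^2 - 24x - 49/2
image of x^5: 10x^3 + 60x^2 + (245/2)x + 85
image of x^6: -15x^4 - 120x^3 - (735/2)x^2 - 510x - 4323/16
image of x^7: 21x^5 + 210x^4 + (1715/2)x^3 + 1785x^2 + (30261/16)x + 6517/8
image of x^8: -28x^6 - 336x^5 - 1715x^4 - 4760x^3 - (30261/4)x^2 - 6517x - 37969/16
each image's coordinates form column j of the matrix

the matrix is [[0, 0, -1, 6, -49/2, 85, -4323/16, 6517/8, -37969/16]; [0, 0, 0, 3, -24, 245/2, -510, 30261/16, -6517]; [0, 0, 0, 0, -6, 60, -735/2, 1785, -30261/4]; [0, 0, 0, 0, 0, 10, -120, 1715/2, -4760]; [0, 0, 0, 0, 0, 0, -15, 210, -1715]; [0, 0, 0, 0, 0, 0, 0, 21, -336]; [0, 0, 0, 0, 0, 0, 0, 0, -28]; [0, 0, 0, 0, 0, 0, 0, 0, 0]] (rows listed top to bottom)
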